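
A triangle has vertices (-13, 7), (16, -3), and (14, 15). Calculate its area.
Using the coordinate formula: Area = (1/2)|x₁(y₂-y₃) + x₂(y₃-y₁) + x₃(y₁-y₂)|
Area = (1/2)|(-13)((-3)-15) + 16(15-7) + 14(7-(-3))|
Area = (1/2)|(-13)*(-18) + 16*8 + 14*10|
Area = (1/2)|234 + 128 + 140|
Area = (1/2)*502 = 251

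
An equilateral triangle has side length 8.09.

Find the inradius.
For an equilateral triangle, r = s/(2√3) where s is the side.
r = 8.09/(2√3) = 8.09/3.464102 = 2.335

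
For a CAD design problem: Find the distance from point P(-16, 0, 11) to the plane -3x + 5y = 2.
d = |(-3)(-16) + 5(0) + 0(11) - (2)| / √((-3)² + 5² + 0²) = 46/√34 = 7.889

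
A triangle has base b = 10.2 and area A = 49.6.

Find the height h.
A = ½bh  →  h = 2A/b
h = 2·49.6/10.2 = 9.725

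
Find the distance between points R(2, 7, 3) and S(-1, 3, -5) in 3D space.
d = √[(-3)² + (-4)² + (-8)²] = √89 = 9.434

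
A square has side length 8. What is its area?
Area = s²
Area = 8²
Area = 64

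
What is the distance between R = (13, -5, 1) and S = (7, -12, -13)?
d = √[(-6)² + (-7)² + (-14)²] = √281 = 16.76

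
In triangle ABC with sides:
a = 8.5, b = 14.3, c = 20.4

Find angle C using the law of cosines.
cos(C) = (a² + b² - c²)/(2ab)
cos(C) = (8.5² + 14.3² - 20.4²)/(2·8.5·14.3) = -139.42/243.1 = -0.573509
C = arccos(-0.573509) = 125°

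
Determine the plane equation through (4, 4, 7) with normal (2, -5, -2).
d = n·P = (2)(4) + (-5)(4) + (-2)(7) = -26
Plane: 2x - 5y - 2z = -26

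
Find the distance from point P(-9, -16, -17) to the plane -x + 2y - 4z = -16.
d = |(-1)(-9) + 2(-16) + (-4)(-17) - (-16)| / √((-1)² + 2² + (-4)²) = 61/√21 = 13.31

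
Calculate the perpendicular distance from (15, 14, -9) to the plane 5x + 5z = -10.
d = |5(15) + 0(14) + 5(-9) - (-10)| / √(5² + 0² + 5²) = 40/√50 = 5.657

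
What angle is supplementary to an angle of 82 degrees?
Supplementary angles sum to 180 degrees.
Other angle = 180 - 82
Other angle = 98 degrees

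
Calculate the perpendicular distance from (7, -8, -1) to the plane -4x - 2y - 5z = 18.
d = |(-4)(7) + (-2)(-8) + (-5)(-1) - (18)| / √((-4)² + (-2)² + (-5)²) = 25/√45 = 3.727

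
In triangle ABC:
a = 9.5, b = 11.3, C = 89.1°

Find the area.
Using A = ½ab·sin(C):
A = ½·9.5·11.3·sin(89.1°) = ½·107.35·0.999877 = 53.67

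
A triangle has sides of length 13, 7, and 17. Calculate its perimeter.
Perimeter = sum of all sides
Perimeter = 13 + 7 + 17
Perimeter = 37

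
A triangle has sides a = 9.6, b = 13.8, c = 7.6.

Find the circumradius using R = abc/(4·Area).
s = (a+b+c)/2 = 15.5
Area = √(s(s-a)(s-b)(s-c)) = √(15.5·5.9·1.7·7.9) = 35.0453
R = abc/(4·Area) = (9.6·13.8·7.6)/(4·35.0453) = 1006.848/140.1812 = 7.182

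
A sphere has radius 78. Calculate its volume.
Volume = (4/3) * pi * r³
Volume = (4/3) * pi * 78³
Volume = (4/3) * pi * 474552
Volume = 1987798.77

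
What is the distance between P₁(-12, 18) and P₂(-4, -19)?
Using the distance formula: d = sqrt((x₂-x₁)² + (y₂-y₁)²)
dx = (-4) - (-12) = 8
dy = (-19) - 18 = -37
d = sqrt(8² + (-37)²) = sqrt(64 + 1369) = sqrt(1433) = 37.85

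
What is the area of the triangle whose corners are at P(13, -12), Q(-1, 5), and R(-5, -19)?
Using the coordinate formula: Area = (1/2)|x₁(y₂-y₃) + x₂(y₃-y₁) + x₃(y₁-y₂)|
Area = (1/2)|13(5-(-19)) + (-1)((-19)-(-12)) + (-5)((-12)-5)|
Area = (1/2)|13*24 + (-1)*(-7) + (-5)*(-17)|
Area = (1/2)|312 + 7 + 85|
Area = (1/2)*404 = 202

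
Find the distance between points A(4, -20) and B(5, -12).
Using the distance formula: d = sqrt((x₂-x₁)² + (y₂-y₁)²)
dx = 5 - 4 = 1
dy = (-12) - (-20) = 8
d = sqrt(1² + 8²) = sqrt(1 + 64) = sqrt(65) = 8.06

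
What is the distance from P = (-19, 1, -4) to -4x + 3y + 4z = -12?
d = |(-4)(-19) + 3(1) + 4(-4) - (-12)| / √((-4)² + 3² + 4²) = 75/√41 = 11.71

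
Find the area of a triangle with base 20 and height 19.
Area = (1/2) * base * height
Area = (1/2) * 20 * 19
Area = 190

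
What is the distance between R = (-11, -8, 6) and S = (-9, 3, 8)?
d = √[(2)² + (11)² + (2)²] = √129 = 11.36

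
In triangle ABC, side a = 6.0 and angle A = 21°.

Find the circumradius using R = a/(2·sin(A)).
R = a/(2·sin(A)) = 6.0/(2·sin(21°))
R = 6.0/(2·0.358368) = 6.0/0.716736 = 8.371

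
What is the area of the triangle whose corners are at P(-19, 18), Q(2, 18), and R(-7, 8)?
Using the coordinate formula: Area = (1/2)|x₁(y₂-y₃) + x₂(y₃-y₁) + x₃(y₁-y₂)|
Area = (1/2)|(-19)(18-8) + 2(8-18) + (-7)(18-18)|
Area = (1/2)|(-19)*10 + 2*(-10) + (-7)*0|
Area = (1/2)|(-190) + (-20) + 0|
Area = (1/2)*210 = 105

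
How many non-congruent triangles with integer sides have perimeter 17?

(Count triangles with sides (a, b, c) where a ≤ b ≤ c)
With a ≤ b ≤ c and a + b + c = 17, the triangle inequality a + b > c gives c < 17/2, so c ≤ 8.
Iterate a from 1 to ⌊p/3⌋ = 5; for each a, b ranges from a to ⌊(p−a)/2⌋ with c = p − a − b, keeping only c ≥ b.
Triples: (1, 8, 8), (2, 7, 8), (3, 6, 8), …
Count = 8 triangles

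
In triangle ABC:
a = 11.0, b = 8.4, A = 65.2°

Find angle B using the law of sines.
sin(B)/b = sin(A)/a
sin(B) = b·sin(A)/a = 8.4·sin(65.2°)/11.0 = 0.693212
B = arcsin(0.693212) = 43.88°  (b ≤ a, so B ≤ A and the acute solution is unique)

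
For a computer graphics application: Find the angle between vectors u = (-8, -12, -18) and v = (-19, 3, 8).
u·v = -28, |u|² = 532, |v|² = 434
cos θ = -28/√230888 ≈ -0.05827
θ ≈ 93.34°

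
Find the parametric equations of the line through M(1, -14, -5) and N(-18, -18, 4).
Direction vector d = N - M = (-19, -4, 9)
x = 1 - 19t, y = -14 - 4t, z = -5 + 9t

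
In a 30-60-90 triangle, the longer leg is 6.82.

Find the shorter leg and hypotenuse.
In a 30-60-90 triangle, sides are in ratio 1 : √3 : 2.
Long leg = short leg·√3  →  short leg = 6.82/√3 = 3.938
Hypotenuse = 2·(short leg) = 2·6.82/√3 = 7.875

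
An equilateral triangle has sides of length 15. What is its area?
Area = (sqrt(3)/4) * s²
Area = (sqrt(3)/4) * 15²
Area = (sqrt(3)/4) * 225
Area = 97.43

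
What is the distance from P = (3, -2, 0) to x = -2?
d = |1(3) + 0(-2) + 0(0) - (-2)| / √(1² + 0² + 0²) = 5/√1 = 5.0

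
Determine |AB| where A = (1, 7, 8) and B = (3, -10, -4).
d = √[(2)² + (-17)² + (-12)²] = √437 = 20.9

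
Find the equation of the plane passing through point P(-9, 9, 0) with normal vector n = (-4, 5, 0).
d = n·P = (-4)(-9) + (5)(9) + (0)(0) = 81
Plane: -4x + 5y = 81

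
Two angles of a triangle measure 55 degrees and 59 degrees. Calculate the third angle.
Sum of angles in a triangle = 180 degrees
Third angle = 180 - 55 - 59
Third angle = 66 degrees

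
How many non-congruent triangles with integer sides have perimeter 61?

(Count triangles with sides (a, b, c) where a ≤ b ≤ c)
With a ≤ b ≤ c and a + b + c = 61, the triangle inequality a + b > c gives c < 61/2, so c ≤ 30.
Iterate a from 1 to ⌊p/3⌋ = 20; for each a, b ranges from a to ⌊(p−a)/2⌋ with c = p − a − b, keeping only c ≥ b.
Triples: (1, 30, 30), (2, 29, 30), (3, 28, 30), …
Count = 85 triangles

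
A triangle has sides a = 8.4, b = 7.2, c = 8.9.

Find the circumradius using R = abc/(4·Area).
s = (a+b+c)/2 = 12.25
Area = √(s(s-a)(s-b)(s-c)) = √(12.25·3.85·5.05·3.35) = 28.2466
R = abc/(4·Area) = (8.4·7.2·8.9)/(4·28.2466) = 538.272/112.9864 = 4.764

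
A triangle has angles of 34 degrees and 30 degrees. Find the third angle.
Sum of angles in a triangle = 180 degrees
Third angle = 180 - 34 - 30
Third angle = 116 degrees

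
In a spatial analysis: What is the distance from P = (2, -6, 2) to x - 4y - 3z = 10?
d = |1(2) + (-4)(-6) + (-3)(2) - (10)| / √(1² + (-4)² + (-3)²) = 10/√26 = 1.961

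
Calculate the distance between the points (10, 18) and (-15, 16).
Using the distance formula: d = sqrt((x₂-x₁)² + (y₂-y₁)²)
dx = (-15) - 10 = -25
dy = 16 - 18 = -2
d = sqrt((-25)² + (-2)²) = sqrt(625 + 4) = sqrt(629) = 25.08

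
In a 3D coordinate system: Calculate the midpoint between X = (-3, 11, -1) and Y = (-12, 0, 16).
Midpoint = ((-3-12)/2, (11+0)/2, (-1+16)/2) = (-7.5, 5.5, 7.5)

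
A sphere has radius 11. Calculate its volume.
Volume = (4/3) * pi * r³
Volume = (4/3) * pi * 11³
Volume = (4/3) * pi * 1331
Volume = 5575.28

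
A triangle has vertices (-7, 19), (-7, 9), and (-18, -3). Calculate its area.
Using the coordinate formula: Area = (1/2)|x₁(y₂-y₃) + x₂(y₃-y₁) + x₃(y₁-y₂)|
Area = (1/2)|(-7)(9-(-3)) + (-7)((-3)-19) + (-18)(19-9)|
Area = (1/2)|(-7)*12 + (-7)*(-22) + (-18)*10|
Area = (1/2)|(-84) + 154 + (-180)|
Area = (1/2)*110 = 55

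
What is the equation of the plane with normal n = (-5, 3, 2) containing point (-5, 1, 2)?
d = n·P = (-5)(-5) + (3)(1) + (2)(2) = 32
Plane: -5x + 3y + 2z = 32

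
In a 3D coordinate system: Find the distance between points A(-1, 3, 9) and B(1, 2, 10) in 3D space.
d = √[(2)² + (-1)² + (1)²] = √6 = 2.449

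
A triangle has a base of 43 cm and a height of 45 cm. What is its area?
Area = (1/2) * base * height
Area = (1/2) * 43 * 45
Area = 967.50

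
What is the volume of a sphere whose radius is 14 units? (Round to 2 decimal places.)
Volume = (4/3) * pi * r³
Volume = (4/3) * pi * 14³
Volume = (4/3) * pi * 2744
Volume = 11494.04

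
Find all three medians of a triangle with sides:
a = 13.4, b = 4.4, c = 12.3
Using m_x = ½√(2y² + 2z² - x²):
m_a = ½√(2·4.4² + 2·12.3² - 13.4²) = ½√161.74 = 6.359
m_b = ½√(2·13.4² + 2·12.3² - 4.4²) = ½√642.34 = 12.67
m_c = ½√(2·13.4² + 2·4.4² - 12.3²) = ½√246.55 = 7.851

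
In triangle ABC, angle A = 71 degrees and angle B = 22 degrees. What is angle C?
Sum of angles in a triangle = 180 degrees
Third angle = 180 - 71 - 22
Third angle = 87 degrees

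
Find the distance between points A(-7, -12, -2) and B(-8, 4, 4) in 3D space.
d = √[(-1)² + (16)² + (6)²] = √293 = 17.12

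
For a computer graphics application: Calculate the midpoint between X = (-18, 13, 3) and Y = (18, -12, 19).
Midpoint = ((-18+18)/2, (13-12)/2, (3+19)/2) = (0, 0.5, 11)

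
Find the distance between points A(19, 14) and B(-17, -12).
Using the distance formula: d = sqrt((x₂-x₁)² + (y₂-y₁)²)
dx = (-17) - 19 = -36
dy = (-12) - 14 = -26
d = sqrt((-36)² + (-26)²) = sqrt(1296 + 676) = sqrt(1972) = 44.41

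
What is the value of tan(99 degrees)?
tan(99 degrees) = -6.3138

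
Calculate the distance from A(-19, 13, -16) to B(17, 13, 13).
d = √[(36)² + (0)² + (29)²] = √2137 = 46.23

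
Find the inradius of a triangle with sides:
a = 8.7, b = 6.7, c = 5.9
s = (a+b+c)/2 = (8.7+6.7+5.9)/2 = 10.65
Area = √(s(s-a)(s-b)(s-c)) = √(10.65·1.95·3.95·4.75) = 19.7396
r = Area/s = 19.7396/10.65 = 1.853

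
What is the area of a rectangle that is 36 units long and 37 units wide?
Area = length * width
Area = 36 * 37
Area = 1332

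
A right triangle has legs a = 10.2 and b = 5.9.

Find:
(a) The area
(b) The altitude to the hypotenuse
(a) Area = ½ab = ½·10.2·5.9 = 30.09
(b) Hypotenuse c = √(10.2² + 5.9²) = √138.85 = 11.7835
    Area = ½·c·h_c  →  h_c = 2·Area/c = 2·30.09/11.7835 = 5.107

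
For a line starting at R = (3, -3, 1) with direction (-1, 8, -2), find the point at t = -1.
P(-1) = (3 + (-1)(-1), -3 + 8(-1), 1 + (-2)(-1)) = (4, -11, 3)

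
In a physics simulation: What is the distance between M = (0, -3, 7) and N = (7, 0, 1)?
d = √[(7)² + (3)² + (-6)²] = √94 = 9.695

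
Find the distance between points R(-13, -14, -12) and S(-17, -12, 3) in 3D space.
d = √[(-4)² + (2)² + (15)²] = √245 = 15.65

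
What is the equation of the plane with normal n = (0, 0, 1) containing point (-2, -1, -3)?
d = n·P = (0)(-2) + (0)(-1) + (1)(-3) = -3
Plane: z = -3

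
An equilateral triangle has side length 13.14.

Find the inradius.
For an equilateral triangle, r = s/(2√3) where s is the side.
r = 13.14/(2√3) = 13.14/3.464102 = 3.793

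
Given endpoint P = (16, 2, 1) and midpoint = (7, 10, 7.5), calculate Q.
Q = (2×7 - 16, 2×10 - 2, 2×7.5 - 1) = (-2, 18, 14)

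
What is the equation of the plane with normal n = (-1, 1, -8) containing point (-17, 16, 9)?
d = n·P = (-1)(-17) + (1)(16) + (-8)(9) = -39
Plane: -x + y - 8z = -39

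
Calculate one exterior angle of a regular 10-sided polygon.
Exterior angle of a regular n-gon = 360/n
Exterior angle = 360/10
Exterior angle = 36 degrees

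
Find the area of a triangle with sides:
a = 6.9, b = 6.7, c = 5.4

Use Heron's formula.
s = (a+b+c)/2 = (6.9+6.7+5.4)/2 = 9.5
A = √(s(s-a)(s-b)(s-c)) = √(9.5·2.6·2.8·4.1)
A = √283.556 = 16.84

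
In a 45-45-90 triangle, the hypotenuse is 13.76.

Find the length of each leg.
In a 45-45-90 triangle, hypotenuse = leg·√2  →  leg = hypotenuse/√2
leg = 13.76/√2 = 9.73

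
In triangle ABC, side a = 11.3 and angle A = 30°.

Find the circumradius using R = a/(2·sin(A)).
R = a/(2·sin(A)) = 11.3/(2·sin(30°))
R = 11.3/(2·0.500000) = 11.3/1.000000 = 11.3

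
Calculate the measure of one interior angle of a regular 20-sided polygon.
Interior angle of a regular n-gon = (n-2)*180/n
Interior angle = (20-2)*180/20
Interior angle = 18*180/20
Interior angle = 3240/20
Interior angle = 162 degrees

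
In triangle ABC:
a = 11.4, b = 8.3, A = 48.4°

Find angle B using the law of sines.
sin(B)/b = sin(A)/a
sin(B) = b·sin(A)/a = 8.3·sin(48.4°)/11.4 = 0.544449
B = arcsin(0.544449) = 32.99°  (b ≤ a, so B ≤ A and the acute solution is unique)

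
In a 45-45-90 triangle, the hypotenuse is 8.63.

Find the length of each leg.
In a 45-45-90 triangle, hypotenuse = leg·√2  →  leg = hypotenuse/√2
leg = 8.63/√2 = 6.102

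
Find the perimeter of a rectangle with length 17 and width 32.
Perimeter = 2 * (length + width)
Perimeter = 2 * (17 + 32)
Perimeter = 2 * 49
Perimeter = 98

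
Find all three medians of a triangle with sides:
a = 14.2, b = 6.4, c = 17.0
Using m_x = ½√(2y² + 2z² - x²):
m_a = ½√(2·6.4² + 2·17.0² - 14.2²) = ½√458.28 = 10.7
m_b = ½√(2·14.2² + 2·17.0² - 6.4²) = ½√940.32 = 15.33
m_c = ½√(2·14.2² + 2·6.4² - 17.0²) = ½√196.2 = 7.004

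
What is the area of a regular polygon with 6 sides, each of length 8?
For a regular 6-gon with side length s = 8:
Apothem a = s / (2*tan(pi/6)) = 8 / (2*tan(pi/6)) ≈ 6.9282
Perimeter P = 6 * 8 = 48
Area = (1/2) * P * a = (1/2) * 48 * 6.9282 = 166.28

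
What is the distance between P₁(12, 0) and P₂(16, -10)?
Using the distance formula: d = sqrt((x₂-x₁)² + (y₂-y₁)²)
dx = 16 - 12 = 4
dy = (-10) - 0 = -10
d = sqrt(4² + (-10)²) = sqrt(16 + 100) = sqrt(116) = 10.77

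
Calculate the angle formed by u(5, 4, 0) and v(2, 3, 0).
u·v = 22, |u|² = 41, |v|² = 13
cos θ = 22/√533 ≈ 0.9529
θ ≈ 17.65°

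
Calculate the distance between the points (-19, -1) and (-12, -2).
Using the distance formula: d = sqrt((x₂-x₁)² + (y₂-y₁)²)
dx = (-12) - (-19) = 7
dy = (-2) - (-1) = -1
d = sqrt(7² + (-1)²) = sqrt(49 + 1) = sqrt(50) = 7.07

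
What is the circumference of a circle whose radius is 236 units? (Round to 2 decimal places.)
Circumference = 2 * pi * r
Circumference = 2 * pi * 236
Circumference = 1482.83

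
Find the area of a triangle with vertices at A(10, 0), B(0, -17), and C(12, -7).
Using the coordinate formula: Area = (1/2)|x₁(y₂-y₃) + x₂(y₃-y₁) + x₃(y₁-y₂)|
Area = (1/2)|10((-17)-(-7)) + 0((-7)-0) + 12(0-(-17))|
Area = (1/2)|10*(-10) + 0*(-7) + 12*17|
Area = (1/2)|(-100) + 0 + 204|
Area = (1/2)*104 = 52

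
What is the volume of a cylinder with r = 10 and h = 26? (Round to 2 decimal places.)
Volume = pi * r² * h
Volume = pi * 10² * 26
Volume = pi * 100 * 26
Volume = pi * 2600
Volume = 8168.14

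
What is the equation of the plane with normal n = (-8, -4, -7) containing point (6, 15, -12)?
d = n·P = (-8)(6) + (-4)(15) + (-7)(-12) = -24
Plane: -8x - 4y - 7z = -24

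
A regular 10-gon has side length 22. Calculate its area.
For a regular 10-gon with side length s = 22:
Apothem a = s / (2*tan(pi/10)) = 22 / (2*tan(pi/10)) ≈ 33.8545
Perimeter P = 10 * 22 = 220
Area = (1/2) * P * a = (1/2) * 220 * 33.8545 = 3724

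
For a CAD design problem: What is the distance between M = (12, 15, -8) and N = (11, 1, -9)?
d = √[(-1)² + (-14)² + (-1)²] = √198 = 14.07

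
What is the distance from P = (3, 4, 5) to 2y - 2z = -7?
d = |0(3) + 2(4) + (-2)(5) - (-7)| / √(0² + 2² + (-2)²) = 5/√8 = 1.768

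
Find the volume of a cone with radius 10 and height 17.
Volume = (1/3) * pi * r² * h
Volume = (1/3) * pi * 10² * 17
Volume = (1/3) * pi * 100 * 17
Volume = (1/3) * pi * 1700
Volume = 1780.24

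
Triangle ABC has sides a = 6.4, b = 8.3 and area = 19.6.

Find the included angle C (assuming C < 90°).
Area = ½ab·sin(C)  →  sin(C) = 2·Area/(ab)
sin(C) = 2·19.6/(6.4·8.3) = 0.737952
C = arcsin(0.737952) = 47.56°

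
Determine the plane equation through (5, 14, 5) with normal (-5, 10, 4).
d = n·P = (-5)(5) + (10)(14) + (4)(5) = 135
Plane: -5x + 10y + 4z = 135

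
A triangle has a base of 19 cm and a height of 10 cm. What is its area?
Area = (1/2) * base * height
Area = (1/2) * 19 * 10
Area = 95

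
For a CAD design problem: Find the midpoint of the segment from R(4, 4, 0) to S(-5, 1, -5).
Midpoint = ((4-5)/2, (4+1)/2, (0-5)/2) = (-0.5, 2.5, -2.5)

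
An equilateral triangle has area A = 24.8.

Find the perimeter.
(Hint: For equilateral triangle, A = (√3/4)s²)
A = (√3/4)s²  →  s² = 4A/√3 = 4·24.8/√3 = 57.2731
s = 7.5679
Perimeter = 3s = 22.7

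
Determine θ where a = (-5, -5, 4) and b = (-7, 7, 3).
a·b = 12, |a|² = 66, |b|² = 107
cos θ = 12/√7062 ≈ 0.1428
θ ≈ 81.79°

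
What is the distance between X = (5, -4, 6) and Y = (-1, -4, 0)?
d = √[(-6)² + (0)² + (-6)²] = √72 = 8.485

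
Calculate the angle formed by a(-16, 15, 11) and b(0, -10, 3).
a·b = -117, |a|² = 602, |b|² = 109
cos θ = -117/√65618 ≈ -0.4567
θ ≈ 117.2°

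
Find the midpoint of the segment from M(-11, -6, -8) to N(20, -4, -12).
Midpoint = ((-11+20)/2, (-6-4)/2, (-8-12)/2) = (4.5, -5, -10)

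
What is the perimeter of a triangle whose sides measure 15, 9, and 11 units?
Perimeter = sum of all sides
Perimeter = 15 + 9 + 11
Perimeter = 35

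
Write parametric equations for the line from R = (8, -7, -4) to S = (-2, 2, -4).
Direction vector d = S - R = (-10, 9, 0)
x = 8 - 10t, y = -7 + 9t, z = -4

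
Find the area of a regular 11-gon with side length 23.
For a regular 11-gon with side length s = 23:
Apothem a = s / (2*tan(pi/11)) = 23 / (2*tan(pi/11)) ≈ 39.1654
Perimeter P = 11 * 23 = 253
Area = (1/2) * P * a = (1/2) * 253 * 39.1654 = 4954.42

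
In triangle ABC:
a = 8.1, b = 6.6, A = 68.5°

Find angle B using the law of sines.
sin(B)/b = sin(A)/a
sin(B) = b·sin(A)/a = 6.6·sin(68.5°)/8.1 = 0.758118
B = arcsin(0.758118) = 49.3°  (b ≤ a, so B ≤ A and the acute solution is unique)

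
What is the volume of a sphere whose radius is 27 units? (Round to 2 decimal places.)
Volume = (4/3) * pi * r³
Volume = (4/3) * pi * 27³
Volume = (4/3) * pi * 19683
Volume = 82447.96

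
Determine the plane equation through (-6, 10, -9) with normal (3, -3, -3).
d = n·P = (3)(-6) + (-3)(10) + (-3)(-9) = -21
Plane: 3x - 3y - 3z = -21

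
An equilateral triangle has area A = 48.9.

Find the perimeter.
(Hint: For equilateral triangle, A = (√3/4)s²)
A = (√3/4)s²  →  s² = 4A/√3 = 4·48.9/√3 = 112.93
s = 10.6268
Perimeter = 3s = 31.88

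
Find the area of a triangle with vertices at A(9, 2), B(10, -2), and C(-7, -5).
Using the coordinate formula: Area = (1/2)|x₁(y₂-y₃) + x₂(y₃-y₁) + x₃(y₁-y₂)|
Area = (1/2)|9((-2)-(-5)) + 10((-5)-2) + (-7)(2-(-2))|
Area = (1/2)|9*3 + 10*(-7) + (-7)*4|
Area = (1/2)|27 + (-70) + (-28)|
Area = (1/2)*71 = 35.50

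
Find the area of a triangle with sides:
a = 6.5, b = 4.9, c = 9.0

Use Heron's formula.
s = (a+b+c)/2 = (6.5+4.9+9.0)/2 = 10.2
A = √(s(s-a)(s-b)(s-c)) = √(10.2·3.7·5.3·1.2)
A = √240.026 = 15.49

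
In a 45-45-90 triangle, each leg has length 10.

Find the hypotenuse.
Hypotenuse = 10√2 = 14.14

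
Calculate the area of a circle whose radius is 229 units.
Area = pi * r²
Area = pi * 229²
Area = pi * 52441
Area = 164748.26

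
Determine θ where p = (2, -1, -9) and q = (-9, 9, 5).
p·q = -72, |p|² = 86, |q|² = 187
cos θ = -72/√16082 ≈ -0.5678
θ ≈ 124.6°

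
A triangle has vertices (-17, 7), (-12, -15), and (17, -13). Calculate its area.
Using the coordinate formula: Area = (1/2)|x₁(y₂-y₃) + x₂(y₃-y₁) + x₃(y₁-y₂)|
Area = (1/2)|(-17)((-15)-(-13)) + (-12)((-13)-7) + 17(7-(-15))|
Area = (1/2)|(-17)*(-2) + (-12)*(-20) + 17*22|
Area = (1/2)|34 + 240 + 374|
Area = (1/2)*648 = 324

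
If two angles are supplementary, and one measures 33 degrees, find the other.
Supplementary angles sum to 180 degrees.
Other angle = 180 - 33
Other angle = 147 degrees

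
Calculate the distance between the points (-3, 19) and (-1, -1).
Using the distance formula: d = sqrt((x₂-x₁)² + (y₂-y₁)²)
dx = (-1) - (-3) = 2
dy = (-1) - 19 = -20
d = sqrt(2² + (-20)²) = sqrt(4 + 400) = sqrt(404) = 20.10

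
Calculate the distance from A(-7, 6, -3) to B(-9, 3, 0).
d = √[(-2)² + (-3)² + (3)²] = √22 = 4.69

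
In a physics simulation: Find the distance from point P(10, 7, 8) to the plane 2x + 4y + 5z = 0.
d = |2(10) + 4(7) + 5(8) - (0)| / √(2² + 4² + 5²) = 88/√45 = 13.12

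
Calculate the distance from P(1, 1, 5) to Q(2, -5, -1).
d = √[(1)² + (-6)² + (-6)²] = √73 = 8.544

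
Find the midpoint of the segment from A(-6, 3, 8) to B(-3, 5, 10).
Midpoint = ((-6-3)/2, (3+5)/2, (8+10)/2) = (-4.5, 4, 9)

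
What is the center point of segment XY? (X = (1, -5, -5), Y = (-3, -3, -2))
Midpoint = ((1-3)/2, (-5-3)/2, (-5-2)/2) = (-1, -4, -3.5)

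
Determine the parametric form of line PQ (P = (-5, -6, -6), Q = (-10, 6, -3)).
Direction vector d = Q - P = (-5, 12, 3)
x = -5 - 5t, y = -6 + 12t, z = -6 + 3t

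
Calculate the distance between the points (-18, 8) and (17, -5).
Using the distance formula: d = sqrt((x₂-x₁)² + (y₂-y₁)²)
dx = 17 - (-18) = 35
dy = (-5) - 8 = -13
d = sqrt(35² + (-13)²) = sqrt(1225 + 169) = sqrt(1394) = 37.34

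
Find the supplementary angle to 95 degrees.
Supplementary angles sum to 180 degrees.
Other angle = 180 - 95
Other angle = 85 degrees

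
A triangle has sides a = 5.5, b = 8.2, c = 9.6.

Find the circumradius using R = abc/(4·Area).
s = (a+b+c)/2 = 11.65
Area = √(s(s-a)(s-b)(s-c)) = √(11.65·6.15·3.45·2.05) = 22.5106
R = abc/(4·Area) = (5.5·8.2·9.6)/(4·22.5106) = 432.96/90.0424 = 4.808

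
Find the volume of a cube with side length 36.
Volume = s³
Volume = 36³
Volume = 46656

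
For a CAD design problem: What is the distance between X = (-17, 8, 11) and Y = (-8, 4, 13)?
d = √[(9)² + (-4)² + (2)²] = √101 = 10.05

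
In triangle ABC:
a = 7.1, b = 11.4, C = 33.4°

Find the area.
Using A = ½ab·sin(C):
A = ½·7.1·11.4·sin(33.4°) = ½·80.94·0.550481 = 22.28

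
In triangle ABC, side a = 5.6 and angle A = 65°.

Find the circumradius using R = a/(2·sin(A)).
R = a/(2·sin(A)) = 5.6/(2·sin(65°))
R = 5.6/(2·0.906308) = 5.6/1.812616 = 3.089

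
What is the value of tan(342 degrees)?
tan(342 degrees) = -0.3249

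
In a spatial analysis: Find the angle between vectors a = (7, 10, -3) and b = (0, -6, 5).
a·b = -75, |a|² = 158, |b|² = 61
cos θ = -75/√9638 ≈ -0.764
θ ≈ 139.8°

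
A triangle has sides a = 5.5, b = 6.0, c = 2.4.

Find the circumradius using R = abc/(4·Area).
s = (a+b+c)/2 = 6.95
Area = √(s(s-a)(s-b)(s-c)) = √(6.95·1.45·0.95·4.55) = 6.6
R = abc/(4·Area) = (5.5·6.0·2.4)/(4·6.6) = 79.2/26.4 = 3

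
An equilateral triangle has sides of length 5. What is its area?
Area = (sqrt(3)/4) * s²
Area = (sqrt(3)/4) * 5²
Area = (sqrt(3)/4) * 25
Area = 10.83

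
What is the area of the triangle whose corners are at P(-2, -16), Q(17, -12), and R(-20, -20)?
Using the coordinate formula: Area = (1/2)|x₁(y₂-y₃) + x₂(y₃-y₁) + x₃(y₁-y₂)|
Area = (1/2)|(-2)((-12)-(-20)) + 17((-20)-(-16)) + (-20)((-16)-(-12))|
Area = (1/2)|(-2)*8 + 17*(-4) + (-20)*(-4)|
Area = (1/2)|(-16) + (-68) + 80|
Area = (1/2)*4 = 2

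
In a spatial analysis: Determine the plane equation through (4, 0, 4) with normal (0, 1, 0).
d = n·P = (0)(4) + (1)(0) + (0)(4) = 0
Plane: y = 0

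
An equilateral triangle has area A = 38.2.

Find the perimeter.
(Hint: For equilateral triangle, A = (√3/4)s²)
A = (√3/4)s²  →  s² = 4A/√3 = 4·38.2/√3 = 88.2191
s = 9.3925
Perimeter = 3s = 28.18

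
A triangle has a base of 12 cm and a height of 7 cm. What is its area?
Area = (1/2) * base * height
Area = (1/2) * 12 * 7
Area = 42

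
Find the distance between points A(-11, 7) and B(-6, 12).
Using the distance formula: d = sqrt((x₂-x₁)² + (y₂-y₁)²)
dx = (-6) - (-11) = 5
dy = 12 - 7 = 5
d = sqrt(5² + 5²) = sqrt(25 + 25) = sqrt(50) = 7.07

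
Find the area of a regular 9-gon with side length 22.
For a regular 9-gon with side length s = 22:
Apothem a = s / (2*tan(pi/9)) = 22 / (2*tan(pi/9)) ≈ 30.22225
Perimeter P = 9 * 22 = 198
Area = (1/2) * P * a = (1/2) * 198 * 30.22225 = 2992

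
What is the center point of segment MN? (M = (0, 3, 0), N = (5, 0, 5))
Midpoint = ((0+5)/2, (3+0)/2, (0+5)/2) = (2.5, 1.5, 2.5)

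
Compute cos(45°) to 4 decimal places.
cos(45 degrees) = sqrt(2)/2
Decimal approximation: 0.7071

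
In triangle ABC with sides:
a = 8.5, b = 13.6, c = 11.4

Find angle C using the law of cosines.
cos(C) = (a² + b² - c²)/(2ab)
cos(C) = (8.5² + 13.6² - 11.4²)/(2·8.5·13.6) = 127.25/231.2 = 0.550389
C = arccos(0.550389) = 56.61°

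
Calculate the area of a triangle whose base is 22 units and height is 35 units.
Area = (1/2) * base * height
Area = (1/2) * 22 * 35
Area = 385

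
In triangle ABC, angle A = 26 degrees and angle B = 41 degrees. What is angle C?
Sum of angles in a triangle = 180 degrees
Third angle = 180 - 26 - 41
Third angle = 113 degrees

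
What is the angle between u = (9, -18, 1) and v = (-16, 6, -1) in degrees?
u·v = -253, |u|² = 406, |v|² = 293
cos θ = -253/√118958 ≈ -0.7335
θ ≈ 137.2°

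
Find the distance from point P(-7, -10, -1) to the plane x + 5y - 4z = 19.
d = |1(-7) + 5(-10) + (-4)(-1) - (19)| / √(1² + 5² + (-4)²) = 72/√42 = 11.11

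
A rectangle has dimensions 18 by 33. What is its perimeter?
Perimeter = 2 * (length + width)
Perimeter = 2 * (18 + 33)
Perimeter = 2 * 51
Perimeter = 102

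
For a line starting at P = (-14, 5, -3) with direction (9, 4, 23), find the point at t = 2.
P(2) = (-14 + 9(2), 5 + 4(2), -3 + 23(2)) = (4, 13, 43)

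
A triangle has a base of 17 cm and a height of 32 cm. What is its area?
Area = (1/2) * base * height
Area = (1/2) * 17 * 32
Area = 272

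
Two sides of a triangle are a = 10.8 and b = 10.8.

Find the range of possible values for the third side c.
By the triangle inequality: |a - b| < c < a + b
|10.8 - 10.8| < c < 10.8 + 10.8
0 < c < 21.6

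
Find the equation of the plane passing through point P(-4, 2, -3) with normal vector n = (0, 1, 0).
d = n·P = (0)(-4) + (1)(2) + (0)(-3) = 2
Plane: y = 2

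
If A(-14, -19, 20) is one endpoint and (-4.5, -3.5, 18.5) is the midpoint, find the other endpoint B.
B = (2×(-4.5) - (-14), 2×(-3.5) - (-19), 2×18.5 - 20) = (5, 12, 17)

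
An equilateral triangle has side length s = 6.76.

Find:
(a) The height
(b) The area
(a) Height h = s·√3/2 = 6.76·√3/2 = 5.854
(b) Area = (√3/4)·s² = (√3/4)·6.76² = (√3/4)·45.6976 = 19.79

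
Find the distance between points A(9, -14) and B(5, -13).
Using the distance formula: d = sqrt((x₂-x₁)² + (y₂-y₁)²)
dx = 5 - 9 = -4
dy = (-13) - (-14) = 1
d = sqrt((-4)² + 1²) = sqrt(16 + 1) = sqrt(17) = 4.12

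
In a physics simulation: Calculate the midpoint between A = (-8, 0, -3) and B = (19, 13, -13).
Midpoint = ((-8+19)/2, (0+13)/2, (-3-13)/2) = (5.5, 6.5, -8)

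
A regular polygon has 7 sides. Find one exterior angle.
Exterior angle of a regular n-gon = 360/n
Exterior angle = 360/7
Exterior angle = 51.43 degrees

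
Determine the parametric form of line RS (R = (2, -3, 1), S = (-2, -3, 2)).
Direction vector d = S - R = (-4, 0, 1)
x = 2 - 4t, y = -3, z = 1 + t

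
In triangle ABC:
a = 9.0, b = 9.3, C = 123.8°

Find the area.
Using A = ½ab·sin(C):
A = ½·9.0·9.3·sin(123.8°) = ½·83.7·0.830984 = 34.78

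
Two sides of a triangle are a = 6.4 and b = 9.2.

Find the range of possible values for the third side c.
By the triangle inequality: |a - b| < c < a + b
|6.4 - 9.2| < c < 6.4 + 9.2
2.8 < c < 15.6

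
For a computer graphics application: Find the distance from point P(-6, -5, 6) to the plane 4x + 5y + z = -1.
d = |4(-6) + 5(-5) + 1(6) - (-1)| / √(4² + 5² + 1²) = 42/√42 = 6.481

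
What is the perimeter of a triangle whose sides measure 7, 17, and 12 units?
Perimeter = sum of all sides
Perimeter = 7 + 17 + 12
Perimeter = 36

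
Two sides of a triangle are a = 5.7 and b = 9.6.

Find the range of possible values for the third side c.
By the triangle inequality: |a - b| < c < a + b
|5.7 - 9.6| < c < 5.7 + 9.6
3.9 < c < 15.3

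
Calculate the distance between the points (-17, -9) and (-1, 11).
Using the distance formula: d = sqrt((x₂-x₁)² + (y₂-y₁)²)
dx = (-1) - (-17) = 16
dy = 11 - (-9) = 20
d = sqrt(16² + 20²) = sqrt(256 + 400) = sqrt(656) = 25.61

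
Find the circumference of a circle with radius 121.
Circumference = 2 * pi * r
Circumference = 2 * pi * 121
Circumference = 760.27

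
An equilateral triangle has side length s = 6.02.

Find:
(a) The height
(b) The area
(a) Height h = s·√3/2 = 6.02·√3/2 = 5.213
(b) Area = (√3/4)·s² = (√3/4)·6.02² = (√3/4)·36.2404 = 15.69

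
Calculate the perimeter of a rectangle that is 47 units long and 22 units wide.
Perimeter = 2 * (length + width)
Perimeter = 2 * (47 + 22)
Perimeter = 2 * 69
Perimeter = 138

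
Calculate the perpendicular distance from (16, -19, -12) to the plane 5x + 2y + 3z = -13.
d = |5(16) + 2(-19) + 3(-12) - (-13)| / √(5² + 2² + 3²) = 19/√38 = 3.082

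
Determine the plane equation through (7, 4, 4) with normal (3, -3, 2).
d = n·P = (3)(7) + (-3)(4) + (2)(4) = 17
Plane: 3x - 3y + 2z = 17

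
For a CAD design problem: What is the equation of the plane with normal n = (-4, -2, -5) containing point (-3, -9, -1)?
d = n·P = (-4)(-3) + (-2)(-9) + (-5)(-1) = 35
Plane: -4x - 2y - 5z = 35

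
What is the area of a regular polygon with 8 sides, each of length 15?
For a regular 8-gon with side length s = 15:
Apothem a = s / (2*tan(pi/8)) = 15 / (2*tan(pi/8)) ≈ 18.1066
Perimeter P = 8 * 15 = 120
Area = (1/2) * P * a = (1/2) * 120 * 18.1066 = 1086.40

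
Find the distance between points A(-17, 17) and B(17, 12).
Using the distance formula: d = sqrt((x₂-x₁)² + (y₂-y₁)²)
dx = 17 - (-17) = 34
dy = 12 - 17 = -5
d = sqrt(34² + (-5)²) = sqrt(1156 + 25) = sqrt(1181) = 34.37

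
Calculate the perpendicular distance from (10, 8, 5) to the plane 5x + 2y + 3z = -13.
d = |5(10) + 2(8) + 3(5) - (-13)| / √(5² + 2² + 3²) = 94/√38 = 15.25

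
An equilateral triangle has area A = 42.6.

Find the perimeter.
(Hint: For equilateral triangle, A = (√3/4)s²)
A = (√3/4)s²  →  s² = 4A/√3 = 4·42.6/√3 = 98.3805
s = 9.91869
Perimeter = 3s = 29.76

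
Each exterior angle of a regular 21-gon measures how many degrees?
Exterior angle of a regular n-gon = 360/n
Exterior angle = 360/21
Exterior angle = 17.14 degrees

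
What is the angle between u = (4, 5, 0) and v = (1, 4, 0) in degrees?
u·v = 24, |u|² = 41, |v|² = 17
cos θ = 24/√697 ≈ 0.9091
θ ≈ 24.62°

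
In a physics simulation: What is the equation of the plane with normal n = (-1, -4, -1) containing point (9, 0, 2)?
d = n·P = (-1)(9) + (-4)(0) + (-1)(2) = -11
Plane: -x - 4y - z = -11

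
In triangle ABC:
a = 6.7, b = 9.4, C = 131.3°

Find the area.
Using A = ½ab·sin(C):
A = ½·6.7·9.4·sin(131.3°) = ½·62.98·0.751264 = 23.66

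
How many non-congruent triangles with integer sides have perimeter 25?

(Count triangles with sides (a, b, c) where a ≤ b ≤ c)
With a ≤ b ≤ c and a + b + c = 25, the triangle inequality a + b > c gives c < 25/2, so c ≤ 12.
Iterate a from 1 to ⌊p/3⌋ = 8; for each a, b ranges from a to ⌊(p−a)/2⌋ with c = p − a − b, keeping only c ≥ b.
Triples: (1, 12, 12), (2, 11, 12), (3, 10, 12), …
Count = 16 triangles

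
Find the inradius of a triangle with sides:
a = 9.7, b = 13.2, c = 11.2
s = (a+b+c)/2 = (9.7+13.2+11.2)/2 = 17.05
Area = √(s(s-a)(s-b)(s-c)) = √(17.05·7.35·3.85·5.85) = 53.1269
r = Area/s = 53.1269/17.05 = 3.116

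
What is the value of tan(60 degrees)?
tan(60 degrees) = sqrt(3)
Decimal approximation: 1.7321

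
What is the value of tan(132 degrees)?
tan(132 degrees) = -1.1106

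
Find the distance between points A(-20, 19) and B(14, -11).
Using the distance formula: d = sqrt((x₂-x₁)² + (y₂-y₁)²)
dx = 14 - (-20) = 34
dy = (-11) - 19 = -30
d = sqrt(34² + (-30)²) = sqrt(1156 + 900) = sqrt(2056) = 45.34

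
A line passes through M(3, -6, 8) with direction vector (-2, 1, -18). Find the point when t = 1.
P(1) = (3 + (-2)(1), -6 + 1(1), 8 + (-18)(1)) = (1, -5, -10)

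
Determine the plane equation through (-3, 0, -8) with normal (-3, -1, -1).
d = n·P = (-3)(-3) + (-1)(0) + (-1)(-8) = 17
Plane: -3x - y - z = 17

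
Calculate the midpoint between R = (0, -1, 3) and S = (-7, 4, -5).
Midpoint = ((0-7)/2, (-1+4)/2, (3-5)/2) = (-3.5, 1.5, -1)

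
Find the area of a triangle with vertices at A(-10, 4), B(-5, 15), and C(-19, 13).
Using the coordinate formula: Area = (1/2)|x₁(y₂-y₃) + x₂(y₃-y₁) + x₃(y₁-y₂)|
Area = (1/2)|(-10)(15-13) + (-5)(13-4) + (-19)(4-15)|
Area = (1/2)|(-10)*2 + (-5)*9 + (-19)*(-11)|
Area = (1/2)|(-20) + (-45) + 209|
Area = (1/2)*144 = 72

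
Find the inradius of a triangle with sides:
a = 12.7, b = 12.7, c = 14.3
s = (a+b+c)/2 = (12.7+12.7+14.3)/2 = 19.85
Area = √(s(s-a)(s-b)(s-c)) = √(19.85·7.15·7.15·5.55) = 75.0469
r = Area/s = 75.0469/19.85 = 3.781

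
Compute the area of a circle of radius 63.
Area = pi * r²
Area = pi * 63²
Area = pi * 3969
Area = 12468.98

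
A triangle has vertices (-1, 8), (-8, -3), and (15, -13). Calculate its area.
Using the coordinate formula: Area = (1/2)|x₁(y₂-y₃) + x₂(y₃-y₁) + x₃(y₁-y₂)|
Area = (1/2)|(-1)((-3)-(-13)) + (-8)((-13)-8) + 15(8-(-3))|
Area = (1/2)|(-1)*10 + (-8)*(-21) + 15*11|
Area = (1/2)|(-10) + 168 + 165|
Area = (1/2)*323 = 161.50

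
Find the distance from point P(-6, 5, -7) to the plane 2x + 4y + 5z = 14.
d = |2(-6) + 4(5) + 5(-7) - (14)| / √(2² + 4² + 5²) = 41/√45 = 6.112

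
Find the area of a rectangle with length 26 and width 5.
Area = length * width
Area = 26 * 5
Area = 130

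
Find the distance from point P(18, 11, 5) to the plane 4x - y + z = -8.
d = |4(18) + (-1)(11) + 1(5) - (-8)| / √(4² + (-1)² + 1²) = 74/√18 = 17.44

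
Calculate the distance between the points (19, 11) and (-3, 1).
Using the distance formula: d = sqrt((x₂-x₁)² + (y₂-y₁)²)
dx = (-3) - 19 = -22
dy = 1 - 11 = -10
d = sqrt((-22)² + (-10)²) = sqrt(484 + 100) = sqrt(584) = 24.17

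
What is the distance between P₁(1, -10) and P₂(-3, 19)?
Using the distance formula: d = sqrt((x₂-x₁)² + (y₂-y₁)²)
dx = (-3) - 1 = -4
dy = 19 - (-10) = 29
d = sqrt((-4)² + 29²) = sqrt(16 + 841) = sqrt(857) = 29.27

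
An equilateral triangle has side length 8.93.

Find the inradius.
For an equilateral triangle, r = s/(2√3) where s is the side.
r = 8.93/(2√3) = 8.93/3.464102 = 2.578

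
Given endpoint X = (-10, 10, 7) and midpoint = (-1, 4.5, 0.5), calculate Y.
Y = (2×(-1) - (-10), 2×4.5 - 10, 2×0.5 - 7) = (8, -1, -6)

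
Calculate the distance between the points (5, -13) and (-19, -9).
Using the distance formula: d = sqrt((x₂-x₁)² + (y₂-y₁)²)
dx = (-19) - 5 = -24
dy = (-9) - (-13) = 4
d = sqrt((-24)² + 4²) = sqrt(576 + 16) = sqrt(592) = 24.33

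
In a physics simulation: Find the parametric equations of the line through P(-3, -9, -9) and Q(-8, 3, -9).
Direction vector d = Q - P = (-5, 12, 0)
x = -3 - 5t, y = -9 + 12t, z = -9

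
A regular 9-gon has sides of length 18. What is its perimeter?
Perimeter = number of sides * side length
Perimeter = 9 * 18
Perimeter = 162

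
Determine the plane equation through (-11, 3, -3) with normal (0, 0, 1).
d = n·P = (0)(-11) + (0)(3) + (1)(-3) = -3
Plane: z = -3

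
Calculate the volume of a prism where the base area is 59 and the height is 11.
Volume = base area * height
Volume = 59 * 11
Volume = 649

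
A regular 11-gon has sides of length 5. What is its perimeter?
Perimeter = number of sides * side length
Perimeter = 11 * 5
Perimeter = 55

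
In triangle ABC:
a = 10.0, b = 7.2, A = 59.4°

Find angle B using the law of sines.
sin(B)/b = sin(A)/a
sin(B) = b·sin(A)/a = 7.2·sin(59.4°)/10.0 = 0.619734
B = arcsin(0.619734) = 38.3°  (b ≤ a, so B ≤ A and the acute solution is unique)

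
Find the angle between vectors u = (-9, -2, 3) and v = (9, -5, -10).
u·v = -101, |u|² = 94, |v|² = 206
cos θ = -101/√19364 ≈ -0.7258
θ ≈ 136.5°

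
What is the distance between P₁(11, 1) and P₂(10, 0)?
Using the distance formula: d = sqrt((x₂-x₁)² + (y₂-y₁)²)
dx = 10 - 11 = -1
dy = 0 - 1 = -1
d = sqrt((-1)² + (-1)²) = sqrt(1 + 1) = sqrt(2) = 1.41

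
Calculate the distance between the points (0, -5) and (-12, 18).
Using the distance formula: d = sqrt((x₂-x₁)² + (y₂-y₁)²)
dx = (-12) - 0 = -12
dy = 18 - (-5) = 23
d = sqrt((-12)² + 23²) = sqrt(144 + 529) = sqrt(673) = 25.94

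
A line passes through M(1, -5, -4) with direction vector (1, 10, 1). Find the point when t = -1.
P(-1) = (1 + 1(-1), -5 + 10(-1), -4 + 1(-1)) = (0, -15, -5)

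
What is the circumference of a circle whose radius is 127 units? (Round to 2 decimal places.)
Circumference = 2 * pi * r
Circumference = 2 * pi * 127
Circumference = 797.96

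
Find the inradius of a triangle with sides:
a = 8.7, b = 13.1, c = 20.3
s = (a+b+c)/2 = (8.7+13.1+20.3)/2 = 21.05
Area = √(s(s-a)(s-b)(s-c)) = √(21.05·12.35·7.95·0.75) = 39.3708
r = Area/s = 39.3708/21.05 = 1.87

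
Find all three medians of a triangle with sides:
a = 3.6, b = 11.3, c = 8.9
Using m_x = ½√(2y² + 2z² - x²):
m_a = ½√(2·11.3² + 2·8.9² - 3.6²) = ½√400.84 = 10.01
m_b = ½√(2·3.6² + 2·8.9² - 11.3²) = ½√56.65 = 3.763
m_c = ½√(2·3.6² + 2·11.3² - 8.9²) = ½√202.09 = 7.108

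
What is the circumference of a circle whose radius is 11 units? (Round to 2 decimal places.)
Circumference = 2 * pi * r
Circumference = 2 * pi * 11
Circumference = 69.12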